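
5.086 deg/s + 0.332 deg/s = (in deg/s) 5.418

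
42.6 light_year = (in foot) 1.322e+18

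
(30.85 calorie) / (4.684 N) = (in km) 0.02756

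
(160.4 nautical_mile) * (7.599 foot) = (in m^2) 6.88e+05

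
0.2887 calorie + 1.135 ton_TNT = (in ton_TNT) 1.135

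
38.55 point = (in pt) 38.55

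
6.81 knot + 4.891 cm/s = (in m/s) 3.552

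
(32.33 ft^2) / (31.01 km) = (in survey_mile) 6.018e-08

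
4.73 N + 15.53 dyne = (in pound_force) 1.063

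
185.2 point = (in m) 0.06533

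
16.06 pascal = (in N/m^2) 16.06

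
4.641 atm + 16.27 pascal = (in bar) 4.703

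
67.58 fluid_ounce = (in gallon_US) 0.528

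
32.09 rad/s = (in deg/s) 1839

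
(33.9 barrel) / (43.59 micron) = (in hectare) 12.36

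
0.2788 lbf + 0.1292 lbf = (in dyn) 1.815e+05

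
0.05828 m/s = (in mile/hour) 0.1304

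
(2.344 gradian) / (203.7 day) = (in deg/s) 1.199e-07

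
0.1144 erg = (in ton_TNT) 2.734e-18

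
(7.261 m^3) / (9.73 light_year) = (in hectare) 7.888e-21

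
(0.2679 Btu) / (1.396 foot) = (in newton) 664.3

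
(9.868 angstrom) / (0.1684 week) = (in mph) 2.167e-14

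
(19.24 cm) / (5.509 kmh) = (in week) 2.079e-07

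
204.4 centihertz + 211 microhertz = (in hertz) 2.044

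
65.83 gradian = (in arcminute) 3555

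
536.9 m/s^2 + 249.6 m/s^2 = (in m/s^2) 786.5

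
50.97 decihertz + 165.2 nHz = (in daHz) 0.5097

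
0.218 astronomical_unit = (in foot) 1.07e+11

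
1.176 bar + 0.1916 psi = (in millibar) 1189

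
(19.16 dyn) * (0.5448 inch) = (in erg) 26.51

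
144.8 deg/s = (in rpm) 24.13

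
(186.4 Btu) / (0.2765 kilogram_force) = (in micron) 7.253e+10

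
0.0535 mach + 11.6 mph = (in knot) 45.49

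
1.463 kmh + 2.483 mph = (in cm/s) 151.6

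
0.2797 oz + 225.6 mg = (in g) 8.155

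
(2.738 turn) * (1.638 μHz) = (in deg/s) 0.001615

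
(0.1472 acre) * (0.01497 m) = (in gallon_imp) 1962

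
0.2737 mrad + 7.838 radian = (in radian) 7.838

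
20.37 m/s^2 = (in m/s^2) 20.37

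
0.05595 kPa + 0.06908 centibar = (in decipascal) 1250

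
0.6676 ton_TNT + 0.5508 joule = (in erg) 2.793e+16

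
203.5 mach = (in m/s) 6.929e+04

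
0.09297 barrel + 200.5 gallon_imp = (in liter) 926.3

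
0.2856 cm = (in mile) 1.775e-06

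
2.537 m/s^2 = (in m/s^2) 2.537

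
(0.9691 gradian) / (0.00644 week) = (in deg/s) 0.0002239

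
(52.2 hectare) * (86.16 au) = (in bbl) 4.232e+19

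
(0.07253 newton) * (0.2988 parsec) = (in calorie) 1.598e+14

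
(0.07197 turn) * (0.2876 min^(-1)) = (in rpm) 0.0207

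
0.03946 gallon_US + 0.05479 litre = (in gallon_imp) 0.04491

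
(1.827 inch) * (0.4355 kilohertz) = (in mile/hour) 45.21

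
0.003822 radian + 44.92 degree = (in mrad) 787.8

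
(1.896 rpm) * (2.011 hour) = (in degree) 8.236e+04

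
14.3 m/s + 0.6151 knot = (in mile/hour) 32.7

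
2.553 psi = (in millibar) 176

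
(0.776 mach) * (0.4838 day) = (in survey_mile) 6863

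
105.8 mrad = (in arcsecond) 2.182e+04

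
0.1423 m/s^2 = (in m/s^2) 0.1423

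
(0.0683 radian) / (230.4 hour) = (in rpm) 7.863e-07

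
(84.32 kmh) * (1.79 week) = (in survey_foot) 8.319e+07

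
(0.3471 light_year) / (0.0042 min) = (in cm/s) 1.303e+18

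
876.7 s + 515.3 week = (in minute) 5.194e+06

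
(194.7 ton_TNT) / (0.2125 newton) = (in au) 25.63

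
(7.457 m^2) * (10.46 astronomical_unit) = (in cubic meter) 1.167e+13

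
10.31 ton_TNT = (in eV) 2.692e+29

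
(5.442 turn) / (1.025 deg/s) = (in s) 1911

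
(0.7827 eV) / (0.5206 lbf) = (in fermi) 5.415e-05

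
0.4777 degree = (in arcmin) 28.66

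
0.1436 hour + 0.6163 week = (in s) 3.733e+05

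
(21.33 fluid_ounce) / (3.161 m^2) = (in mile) 1.24e-07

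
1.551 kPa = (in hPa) 15.51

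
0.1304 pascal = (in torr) 0.0009781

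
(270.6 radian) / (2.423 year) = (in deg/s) 0.0002029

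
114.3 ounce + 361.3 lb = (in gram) 1.671e+05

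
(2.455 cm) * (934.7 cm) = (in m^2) 0.2295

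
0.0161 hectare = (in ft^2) 1733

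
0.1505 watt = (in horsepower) 0.0002018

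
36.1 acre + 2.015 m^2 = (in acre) 36.1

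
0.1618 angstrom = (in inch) 6.37e-10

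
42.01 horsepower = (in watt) 3.133e+04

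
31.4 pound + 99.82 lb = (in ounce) 2100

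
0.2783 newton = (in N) 0.2783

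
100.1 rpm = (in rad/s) 10.48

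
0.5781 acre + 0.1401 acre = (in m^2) 2906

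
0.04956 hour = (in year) 5.658e-06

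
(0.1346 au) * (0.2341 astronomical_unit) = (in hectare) 7.052e+16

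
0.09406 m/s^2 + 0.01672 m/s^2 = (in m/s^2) 0.1108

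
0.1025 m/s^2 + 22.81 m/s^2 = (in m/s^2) 22.91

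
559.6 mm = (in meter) 0.5596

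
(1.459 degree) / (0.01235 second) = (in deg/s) 118.1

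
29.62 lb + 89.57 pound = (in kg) 54.06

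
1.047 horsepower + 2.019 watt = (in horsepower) 1.05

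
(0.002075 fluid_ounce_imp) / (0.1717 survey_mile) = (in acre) 5.272e-14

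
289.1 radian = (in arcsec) 5.963e+07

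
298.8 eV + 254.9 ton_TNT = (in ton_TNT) 254.9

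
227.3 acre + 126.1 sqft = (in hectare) 91.99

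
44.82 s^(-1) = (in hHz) 0.4482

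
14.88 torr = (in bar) 0.01984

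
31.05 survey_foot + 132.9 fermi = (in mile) 0.005881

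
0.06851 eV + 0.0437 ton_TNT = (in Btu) 1.733e+05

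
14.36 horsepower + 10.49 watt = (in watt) 1.072e+04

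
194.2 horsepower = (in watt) 1.448e+05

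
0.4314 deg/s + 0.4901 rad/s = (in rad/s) 0.4976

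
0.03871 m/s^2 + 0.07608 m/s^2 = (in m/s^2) 0.1148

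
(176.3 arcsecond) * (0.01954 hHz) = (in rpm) 0.01595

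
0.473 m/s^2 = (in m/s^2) 0.473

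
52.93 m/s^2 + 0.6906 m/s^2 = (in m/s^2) 53.62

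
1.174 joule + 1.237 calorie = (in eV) 3.963e+19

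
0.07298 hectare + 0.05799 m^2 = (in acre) 0.1804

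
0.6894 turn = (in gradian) 275.8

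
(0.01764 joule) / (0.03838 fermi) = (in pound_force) 1.033e+14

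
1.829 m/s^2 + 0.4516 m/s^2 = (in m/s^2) 2.281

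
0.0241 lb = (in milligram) 1.093e+04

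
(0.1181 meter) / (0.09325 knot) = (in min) 0.04103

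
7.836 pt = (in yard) 0.003023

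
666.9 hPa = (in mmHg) 500.2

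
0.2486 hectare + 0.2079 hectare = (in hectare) 0.4565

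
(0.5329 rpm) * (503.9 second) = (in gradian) 1790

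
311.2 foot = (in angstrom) 9.485e+11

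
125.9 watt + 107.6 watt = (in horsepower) 0.3131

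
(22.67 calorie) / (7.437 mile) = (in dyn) 792.5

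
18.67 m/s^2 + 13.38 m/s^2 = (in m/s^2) 32.05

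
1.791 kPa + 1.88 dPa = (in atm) 0.01768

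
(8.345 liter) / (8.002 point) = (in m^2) 2.956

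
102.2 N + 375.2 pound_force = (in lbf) 398.2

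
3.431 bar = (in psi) 49.76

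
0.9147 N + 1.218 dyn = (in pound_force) 0.2056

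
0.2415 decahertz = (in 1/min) 144.9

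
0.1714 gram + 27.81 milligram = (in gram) 0.1992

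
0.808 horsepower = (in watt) 602.5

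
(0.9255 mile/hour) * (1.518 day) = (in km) 54.26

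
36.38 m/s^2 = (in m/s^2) 36.38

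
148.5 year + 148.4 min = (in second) 4.683e+09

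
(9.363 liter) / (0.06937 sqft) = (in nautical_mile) 0.0007845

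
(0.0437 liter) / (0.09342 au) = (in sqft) 3.366e-14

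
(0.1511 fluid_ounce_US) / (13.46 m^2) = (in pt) 0.0009411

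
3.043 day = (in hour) 73.03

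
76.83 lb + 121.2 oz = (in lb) 84.4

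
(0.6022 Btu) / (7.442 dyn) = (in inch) 3.361e+08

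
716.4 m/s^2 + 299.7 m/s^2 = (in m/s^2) 1016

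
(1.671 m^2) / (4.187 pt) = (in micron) 1.131e+09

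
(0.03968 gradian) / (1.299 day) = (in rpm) 5.303e-08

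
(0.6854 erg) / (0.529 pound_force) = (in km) 2.913e-11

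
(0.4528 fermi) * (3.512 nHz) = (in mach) 4.67e-27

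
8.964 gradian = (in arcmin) 484.1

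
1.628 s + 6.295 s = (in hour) 0.002201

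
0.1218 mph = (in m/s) 0.05445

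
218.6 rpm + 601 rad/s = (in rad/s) 623.9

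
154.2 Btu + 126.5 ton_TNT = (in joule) 5.293e+11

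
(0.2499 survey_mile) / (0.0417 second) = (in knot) 1.875e+04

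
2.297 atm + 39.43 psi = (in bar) 5.046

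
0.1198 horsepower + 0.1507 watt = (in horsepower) 0.12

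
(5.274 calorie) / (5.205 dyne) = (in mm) 4.239e+08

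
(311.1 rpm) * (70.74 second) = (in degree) 1.32e+05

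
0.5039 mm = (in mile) 3.131e-07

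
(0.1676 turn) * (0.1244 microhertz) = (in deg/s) 7.506e-06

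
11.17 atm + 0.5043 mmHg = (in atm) 11.17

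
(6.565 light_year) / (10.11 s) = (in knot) 1.194e+16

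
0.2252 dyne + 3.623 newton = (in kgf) 0.3694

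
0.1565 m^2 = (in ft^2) 1.685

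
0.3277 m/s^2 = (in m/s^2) 0.3277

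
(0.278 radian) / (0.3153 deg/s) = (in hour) 0.01403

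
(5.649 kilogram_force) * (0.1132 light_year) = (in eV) 3.703e+35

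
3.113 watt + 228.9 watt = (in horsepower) 0.3111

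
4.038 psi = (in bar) 0.2784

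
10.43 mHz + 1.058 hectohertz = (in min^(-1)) 6349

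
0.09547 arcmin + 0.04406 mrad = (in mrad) 0.07183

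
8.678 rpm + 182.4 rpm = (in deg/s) 1146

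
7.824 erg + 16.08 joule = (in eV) 1.004e+20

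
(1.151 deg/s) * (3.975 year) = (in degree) 1.443e+08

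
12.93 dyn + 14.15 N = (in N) 14.15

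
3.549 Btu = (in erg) 3.744e+10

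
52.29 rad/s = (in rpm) 499.3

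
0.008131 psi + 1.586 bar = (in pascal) 1.587e+05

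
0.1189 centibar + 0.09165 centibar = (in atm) 0.002078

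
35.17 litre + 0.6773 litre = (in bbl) 0.2255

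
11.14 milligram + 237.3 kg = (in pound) 523.2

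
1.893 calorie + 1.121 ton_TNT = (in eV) 2.927e+28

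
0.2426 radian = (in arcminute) 834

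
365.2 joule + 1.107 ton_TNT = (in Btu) 4.39e+06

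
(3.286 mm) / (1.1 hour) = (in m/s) 8.298e-07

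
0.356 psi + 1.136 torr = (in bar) 0.02606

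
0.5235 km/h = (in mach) 0.0004271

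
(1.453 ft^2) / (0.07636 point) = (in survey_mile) 3.114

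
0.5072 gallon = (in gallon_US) 0.5072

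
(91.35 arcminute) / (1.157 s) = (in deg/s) 1.316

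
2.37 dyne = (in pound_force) 5.328e-06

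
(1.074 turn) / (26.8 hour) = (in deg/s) 0.004007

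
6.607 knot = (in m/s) 3.399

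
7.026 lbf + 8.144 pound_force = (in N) 67.48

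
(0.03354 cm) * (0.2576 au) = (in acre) 3194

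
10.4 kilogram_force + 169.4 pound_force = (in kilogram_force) 87.24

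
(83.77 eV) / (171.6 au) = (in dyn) 5.228e-26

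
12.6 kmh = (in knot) 6.803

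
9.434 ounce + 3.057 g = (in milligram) 2.705e+05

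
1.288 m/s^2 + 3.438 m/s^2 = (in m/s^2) 4.726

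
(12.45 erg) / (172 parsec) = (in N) 2.346e-25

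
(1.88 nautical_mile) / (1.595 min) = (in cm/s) 3638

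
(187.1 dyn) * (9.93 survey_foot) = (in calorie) 0.001353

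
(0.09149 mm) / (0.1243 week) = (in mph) 2.722e-09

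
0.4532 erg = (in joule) 4.532e-08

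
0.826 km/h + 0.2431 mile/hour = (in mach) 0.000993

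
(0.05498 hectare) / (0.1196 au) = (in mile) 1.909e-11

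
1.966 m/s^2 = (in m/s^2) 1.966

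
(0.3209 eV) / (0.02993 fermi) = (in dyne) 171.8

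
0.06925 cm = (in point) 1.963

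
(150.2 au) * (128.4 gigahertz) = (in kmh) 1.039e+25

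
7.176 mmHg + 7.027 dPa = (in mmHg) 7.181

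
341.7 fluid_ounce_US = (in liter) 10.11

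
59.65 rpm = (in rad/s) 6.247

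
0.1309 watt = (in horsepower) 0.0001755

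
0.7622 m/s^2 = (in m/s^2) 0.7622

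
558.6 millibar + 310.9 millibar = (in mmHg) 652.2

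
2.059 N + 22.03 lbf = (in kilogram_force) 10.2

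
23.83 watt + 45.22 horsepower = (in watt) 3.374e+04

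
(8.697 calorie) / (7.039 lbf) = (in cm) 116.2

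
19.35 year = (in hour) 1.695e+05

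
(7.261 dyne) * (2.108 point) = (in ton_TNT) 1.291e-17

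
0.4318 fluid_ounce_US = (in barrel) 8.032e-05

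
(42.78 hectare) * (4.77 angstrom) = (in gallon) 0.05391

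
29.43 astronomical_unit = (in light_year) 0.0004654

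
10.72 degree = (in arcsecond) 3.859e+04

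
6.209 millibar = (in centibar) 0.6209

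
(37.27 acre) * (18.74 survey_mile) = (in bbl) 2.861e+10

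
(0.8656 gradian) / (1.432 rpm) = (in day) 1.049e-06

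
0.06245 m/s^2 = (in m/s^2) 0.06245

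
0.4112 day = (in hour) 9.869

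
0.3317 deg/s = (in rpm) 0.05528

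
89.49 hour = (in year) 0.01022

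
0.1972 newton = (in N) 0.1972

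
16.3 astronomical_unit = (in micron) 2.438e+18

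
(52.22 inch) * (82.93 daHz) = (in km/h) 3960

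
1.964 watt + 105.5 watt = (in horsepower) 0.1441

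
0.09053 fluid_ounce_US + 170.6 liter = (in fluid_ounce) 5769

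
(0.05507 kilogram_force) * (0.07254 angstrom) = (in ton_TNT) 9.363e-22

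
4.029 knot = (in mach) 0.006087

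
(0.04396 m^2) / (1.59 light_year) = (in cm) 2.922e-16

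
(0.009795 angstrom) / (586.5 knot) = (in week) 5.368e-21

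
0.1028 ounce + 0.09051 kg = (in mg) 9.342e+04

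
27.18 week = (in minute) 2.74e+05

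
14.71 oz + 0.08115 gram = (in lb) 0.9196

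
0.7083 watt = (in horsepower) 0.0009498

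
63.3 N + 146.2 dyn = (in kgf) 6.455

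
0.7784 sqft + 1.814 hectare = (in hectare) 1.814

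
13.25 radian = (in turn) 2.109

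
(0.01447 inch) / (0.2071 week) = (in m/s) 2.934e-09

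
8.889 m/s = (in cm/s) 888.9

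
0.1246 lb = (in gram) 56.52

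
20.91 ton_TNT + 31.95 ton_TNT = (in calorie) 5.286e+10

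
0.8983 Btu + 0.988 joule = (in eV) 5.922e+21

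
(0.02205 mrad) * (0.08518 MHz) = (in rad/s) 1.878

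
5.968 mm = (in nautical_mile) 3.222e-06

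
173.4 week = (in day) 1214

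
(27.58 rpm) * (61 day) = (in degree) 8.721e+08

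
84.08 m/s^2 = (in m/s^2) 84.08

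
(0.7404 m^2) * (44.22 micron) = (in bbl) 0.0002059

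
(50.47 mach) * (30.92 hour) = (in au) 0.01279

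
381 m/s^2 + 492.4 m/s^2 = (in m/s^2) 873.4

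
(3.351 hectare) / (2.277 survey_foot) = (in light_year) 5.104e-12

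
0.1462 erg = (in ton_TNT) 3.494e-18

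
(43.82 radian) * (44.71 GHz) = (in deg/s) 1.123e+14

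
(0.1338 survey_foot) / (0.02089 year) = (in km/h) 2.229e-07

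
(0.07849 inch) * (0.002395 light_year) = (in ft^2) 4.862e+11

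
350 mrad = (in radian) 0.35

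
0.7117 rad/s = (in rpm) 6.796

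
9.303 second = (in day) 0.0001077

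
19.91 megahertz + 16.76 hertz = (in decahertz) 1.991e+06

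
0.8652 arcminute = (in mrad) 0.2517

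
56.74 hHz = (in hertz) 5674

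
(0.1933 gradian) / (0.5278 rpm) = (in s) 0.05494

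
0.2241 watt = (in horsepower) 0.0003005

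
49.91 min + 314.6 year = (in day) 1.148e+05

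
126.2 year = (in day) 4.606e+04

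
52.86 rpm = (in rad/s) 5.535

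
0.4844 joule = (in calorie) 0.1158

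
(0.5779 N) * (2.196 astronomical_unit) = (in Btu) 1.799e+08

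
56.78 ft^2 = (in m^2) 5.275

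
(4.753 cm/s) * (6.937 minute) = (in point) 5.608e+04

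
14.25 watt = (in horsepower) 0.01911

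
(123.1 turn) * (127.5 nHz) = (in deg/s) 0.00565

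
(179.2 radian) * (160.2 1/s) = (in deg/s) 1.645e+06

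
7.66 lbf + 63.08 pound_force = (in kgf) 32.09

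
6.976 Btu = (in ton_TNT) 1.759e-06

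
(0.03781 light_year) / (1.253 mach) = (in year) 2.659e+04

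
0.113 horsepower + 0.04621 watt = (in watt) 84.31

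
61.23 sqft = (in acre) 0.001406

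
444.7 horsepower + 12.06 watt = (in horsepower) 444.7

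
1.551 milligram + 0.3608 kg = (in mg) 3.608e+05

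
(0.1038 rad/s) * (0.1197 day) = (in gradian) 6.834e+04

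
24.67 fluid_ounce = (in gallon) 0.1927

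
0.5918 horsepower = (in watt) 441.3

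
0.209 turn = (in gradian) 83.6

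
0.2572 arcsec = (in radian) 1.247e-06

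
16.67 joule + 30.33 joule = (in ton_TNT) 1.123e-08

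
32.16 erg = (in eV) 2.007e+13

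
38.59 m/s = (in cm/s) 3859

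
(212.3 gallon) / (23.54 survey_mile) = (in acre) 5.242e-09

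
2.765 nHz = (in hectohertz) 2.765e-11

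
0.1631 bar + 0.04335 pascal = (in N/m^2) 1.631e+04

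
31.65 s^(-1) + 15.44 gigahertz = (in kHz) 1.544e+07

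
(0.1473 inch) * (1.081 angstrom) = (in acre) 9.994e-17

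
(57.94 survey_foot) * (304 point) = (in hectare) 0.0001894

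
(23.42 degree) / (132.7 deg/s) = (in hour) 4.902e-05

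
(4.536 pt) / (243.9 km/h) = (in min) 3.937e-07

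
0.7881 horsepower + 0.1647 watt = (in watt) 587.9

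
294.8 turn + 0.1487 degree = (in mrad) 1.852e+06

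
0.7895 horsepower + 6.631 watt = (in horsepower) 0.7984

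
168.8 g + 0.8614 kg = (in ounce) 36.34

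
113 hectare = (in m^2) 1.13e+06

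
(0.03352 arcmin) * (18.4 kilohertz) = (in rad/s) 0.1794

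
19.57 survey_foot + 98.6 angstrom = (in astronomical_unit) 3.987e-11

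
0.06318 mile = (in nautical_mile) 0.0549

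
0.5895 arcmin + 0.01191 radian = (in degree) 0.6922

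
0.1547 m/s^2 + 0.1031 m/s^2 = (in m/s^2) 0.2578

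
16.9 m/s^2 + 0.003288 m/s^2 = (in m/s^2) 16.9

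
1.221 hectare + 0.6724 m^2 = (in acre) 3.017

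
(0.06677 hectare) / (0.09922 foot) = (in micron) 2.208e+10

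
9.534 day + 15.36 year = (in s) 4.852e+08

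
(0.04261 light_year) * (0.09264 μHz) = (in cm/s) 3.735e+09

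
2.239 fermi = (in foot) 7.346e-15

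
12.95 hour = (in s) 4.662e+04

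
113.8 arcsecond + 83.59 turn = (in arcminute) 1.806e+06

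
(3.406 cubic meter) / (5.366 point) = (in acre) 0.4446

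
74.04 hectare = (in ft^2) 7.97e+06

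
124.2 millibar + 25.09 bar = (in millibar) 2.521e+04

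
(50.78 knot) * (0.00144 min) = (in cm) 225.7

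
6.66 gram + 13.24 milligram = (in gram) 6.673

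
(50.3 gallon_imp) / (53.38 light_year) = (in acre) 1.119e-22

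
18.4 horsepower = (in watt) 1.372e+04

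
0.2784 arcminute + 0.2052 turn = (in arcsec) 2.66e+05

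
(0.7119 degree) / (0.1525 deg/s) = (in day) 5.403e-05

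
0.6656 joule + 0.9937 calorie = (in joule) 4.823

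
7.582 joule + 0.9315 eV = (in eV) 4.732e+19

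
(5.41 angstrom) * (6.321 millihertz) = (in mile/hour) 7.65e-12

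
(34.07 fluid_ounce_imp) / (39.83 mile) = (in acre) 3.732e-12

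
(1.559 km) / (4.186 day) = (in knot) 0.008379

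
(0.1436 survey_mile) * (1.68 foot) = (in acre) 0.02924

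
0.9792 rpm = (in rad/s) 0.1025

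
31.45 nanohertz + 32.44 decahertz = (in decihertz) 3244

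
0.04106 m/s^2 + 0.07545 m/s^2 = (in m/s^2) 0.1165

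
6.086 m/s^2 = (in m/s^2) 6.086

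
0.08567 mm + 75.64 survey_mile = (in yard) 1.331e+05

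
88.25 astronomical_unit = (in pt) 3.742e+16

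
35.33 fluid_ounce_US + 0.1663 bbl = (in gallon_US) 7.261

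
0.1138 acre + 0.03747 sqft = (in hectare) 0.04605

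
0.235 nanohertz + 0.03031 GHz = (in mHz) 3.031e+10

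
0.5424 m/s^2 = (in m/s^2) 0.5424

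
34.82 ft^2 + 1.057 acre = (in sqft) 4.608e+04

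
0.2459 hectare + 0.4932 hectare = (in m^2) 7391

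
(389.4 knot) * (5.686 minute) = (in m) 6.834e+04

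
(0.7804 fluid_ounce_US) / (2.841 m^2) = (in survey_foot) 2.665e-05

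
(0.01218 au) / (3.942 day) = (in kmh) 1.926e+04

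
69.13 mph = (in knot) 60.07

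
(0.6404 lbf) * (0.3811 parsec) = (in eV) 2.091e+35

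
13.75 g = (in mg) 1.375e+04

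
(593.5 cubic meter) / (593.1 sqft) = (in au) 7.2e-11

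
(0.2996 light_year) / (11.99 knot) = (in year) 1.457e+07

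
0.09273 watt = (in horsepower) 0.0001244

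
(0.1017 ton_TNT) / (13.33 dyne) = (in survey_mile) 1.984e+09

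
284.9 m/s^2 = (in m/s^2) 284.9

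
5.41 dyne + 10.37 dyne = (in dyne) 15.78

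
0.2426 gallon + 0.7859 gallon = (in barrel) 0.02449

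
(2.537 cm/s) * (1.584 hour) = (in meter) 144.7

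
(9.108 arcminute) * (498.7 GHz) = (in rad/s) 1.321e+09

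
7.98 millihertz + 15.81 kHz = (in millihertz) 1.581e+07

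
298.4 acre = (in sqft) 1.3e+07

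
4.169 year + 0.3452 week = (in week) 217.7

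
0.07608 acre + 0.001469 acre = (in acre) 0.07755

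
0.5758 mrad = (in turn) 9.164e-05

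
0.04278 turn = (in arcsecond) 5.544e+04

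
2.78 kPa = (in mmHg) 20.85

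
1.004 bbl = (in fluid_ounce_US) 5398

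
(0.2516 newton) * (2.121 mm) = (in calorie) 0.0001275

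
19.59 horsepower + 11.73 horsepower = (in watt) 2.336e+04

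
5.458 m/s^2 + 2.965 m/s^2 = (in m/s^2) 8.423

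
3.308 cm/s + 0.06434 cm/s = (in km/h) 0.1214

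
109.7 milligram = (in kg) 0.0001097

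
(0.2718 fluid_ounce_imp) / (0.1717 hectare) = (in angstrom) 44.98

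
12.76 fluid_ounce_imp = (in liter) 0.3626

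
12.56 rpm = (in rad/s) 1.315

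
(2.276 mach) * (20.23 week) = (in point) 2.688e+13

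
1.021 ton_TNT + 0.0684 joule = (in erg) 4.272e+16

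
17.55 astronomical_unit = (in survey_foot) 8.614e+12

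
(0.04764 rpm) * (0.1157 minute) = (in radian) 0.03463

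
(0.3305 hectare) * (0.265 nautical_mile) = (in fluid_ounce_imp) 5.709e+10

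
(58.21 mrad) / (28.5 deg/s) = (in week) 1.935e-07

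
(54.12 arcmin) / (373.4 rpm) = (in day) 4.66e-09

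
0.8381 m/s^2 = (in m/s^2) 0.8381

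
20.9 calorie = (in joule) 87.45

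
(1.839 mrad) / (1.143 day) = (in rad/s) 1.862e-08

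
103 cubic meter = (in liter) 1.03e+05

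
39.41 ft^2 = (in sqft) 39.41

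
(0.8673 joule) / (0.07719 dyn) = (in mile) 698.2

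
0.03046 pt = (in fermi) 1.075e+10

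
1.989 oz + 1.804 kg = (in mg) 1.86e+06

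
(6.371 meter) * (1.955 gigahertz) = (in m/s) 1.246e+10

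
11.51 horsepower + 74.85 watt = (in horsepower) 11.61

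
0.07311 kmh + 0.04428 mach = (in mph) 33.77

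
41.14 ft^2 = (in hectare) 0.0003822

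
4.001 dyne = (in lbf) 8.995e-06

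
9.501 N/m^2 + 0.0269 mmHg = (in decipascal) 130.9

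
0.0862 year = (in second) 2.718e+06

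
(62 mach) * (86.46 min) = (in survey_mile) 6.805e+04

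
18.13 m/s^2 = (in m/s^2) 18.13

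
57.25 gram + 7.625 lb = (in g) 3516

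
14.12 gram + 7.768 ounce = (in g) 234.3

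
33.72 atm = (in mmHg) 2.563e+04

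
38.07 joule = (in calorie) 9.099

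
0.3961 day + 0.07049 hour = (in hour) 9.577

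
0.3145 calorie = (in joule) 1.316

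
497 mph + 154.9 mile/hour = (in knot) 566.5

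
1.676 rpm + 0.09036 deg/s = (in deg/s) 10.15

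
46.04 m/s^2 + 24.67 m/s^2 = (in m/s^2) 70.71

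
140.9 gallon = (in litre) 533.4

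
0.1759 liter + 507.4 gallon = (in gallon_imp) 422.5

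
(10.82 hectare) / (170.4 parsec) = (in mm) 2.058e-11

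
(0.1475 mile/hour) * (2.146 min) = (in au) 5.675e-11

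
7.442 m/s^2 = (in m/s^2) 7.442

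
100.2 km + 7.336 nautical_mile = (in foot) 3.733e+05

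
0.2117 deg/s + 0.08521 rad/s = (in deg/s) 5.094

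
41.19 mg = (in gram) 0.04119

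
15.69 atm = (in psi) 230.6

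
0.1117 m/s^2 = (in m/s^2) 0.1117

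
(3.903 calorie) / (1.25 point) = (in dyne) 3.703e+09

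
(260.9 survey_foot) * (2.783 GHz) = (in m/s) 2.213e+11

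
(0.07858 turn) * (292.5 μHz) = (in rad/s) 0.0001444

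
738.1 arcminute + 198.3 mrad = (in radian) 0.413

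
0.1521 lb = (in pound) 0.1521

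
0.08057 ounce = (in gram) 2.284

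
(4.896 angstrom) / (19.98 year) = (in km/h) 2.797e-18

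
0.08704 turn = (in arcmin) 1880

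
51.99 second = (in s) 51.99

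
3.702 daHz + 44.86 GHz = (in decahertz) 4.486e+09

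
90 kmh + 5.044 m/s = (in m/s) 30.04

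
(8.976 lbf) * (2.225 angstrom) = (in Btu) 8.42e-12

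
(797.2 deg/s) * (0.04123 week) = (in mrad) 3.47e+08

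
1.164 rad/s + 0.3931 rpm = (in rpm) 11.51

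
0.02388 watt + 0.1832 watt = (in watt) 0.2071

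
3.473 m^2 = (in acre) 0.0008582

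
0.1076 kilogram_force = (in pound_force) 0.2372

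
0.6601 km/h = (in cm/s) 18.34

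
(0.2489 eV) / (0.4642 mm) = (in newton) 8.591e-17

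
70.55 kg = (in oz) 2489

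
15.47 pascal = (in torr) 0.116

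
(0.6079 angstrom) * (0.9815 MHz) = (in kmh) 0.0002148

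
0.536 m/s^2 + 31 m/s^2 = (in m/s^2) 31.54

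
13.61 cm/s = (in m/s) 0.1361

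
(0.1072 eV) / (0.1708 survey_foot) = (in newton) 3.299e-19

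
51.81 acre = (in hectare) 20.97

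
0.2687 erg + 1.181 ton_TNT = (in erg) 4.941e+16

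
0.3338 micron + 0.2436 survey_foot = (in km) 7.425e-05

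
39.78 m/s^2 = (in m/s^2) 39.78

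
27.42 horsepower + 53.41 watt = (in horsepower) 27.49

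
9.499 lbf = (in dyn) 4.225e+06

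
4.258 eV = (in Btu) 6.466e-22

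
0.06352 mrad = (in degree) 0.003639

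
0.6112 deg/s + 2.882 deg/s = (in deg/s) 3.493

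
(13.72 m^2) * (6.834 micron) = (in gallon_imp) 0.02062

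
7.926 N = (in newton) 7.926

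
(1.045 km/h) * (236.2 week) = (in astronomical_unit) 0.0002772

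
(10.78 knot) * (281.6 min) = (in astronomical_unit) 6.263e-07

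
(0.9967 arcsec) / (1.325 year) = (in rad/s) 1.156e-13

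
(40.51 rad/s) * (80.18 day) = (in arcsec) 5.789e+13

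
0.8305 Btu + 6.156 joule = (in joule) 882.4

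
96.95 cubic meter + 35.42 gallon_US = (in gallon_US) 2.565e+04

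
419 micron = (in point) 1.188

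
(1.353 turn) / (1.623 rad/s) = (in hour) 0.001455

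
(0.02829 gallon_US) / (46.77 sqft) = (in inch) 0.0009703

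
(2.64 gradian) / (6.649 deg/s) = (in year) 1.133e-08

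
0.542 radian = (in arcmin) 1863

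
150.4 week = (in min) 1.516e+06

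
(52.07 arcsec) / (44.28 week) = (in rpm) 9.001e-11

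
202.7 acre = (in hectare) 82.03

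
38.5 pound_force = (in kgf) 17.46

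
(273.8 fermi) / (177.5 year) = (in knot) 9.508e-23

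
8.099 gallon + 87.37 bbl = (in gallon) 3678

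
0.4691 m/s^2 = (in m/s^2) 0.4691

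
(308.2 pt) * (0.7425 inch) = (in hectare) 2.051e-07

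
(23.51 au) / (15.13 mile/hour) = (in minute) 8.666e+09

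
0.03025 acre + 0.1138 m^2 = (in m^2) 122.5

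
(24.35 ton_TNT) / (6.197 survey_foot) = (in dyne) 5.394e+15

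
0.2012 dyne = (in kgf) 2.052e-07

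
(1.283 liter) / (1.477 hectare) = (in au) 5.807e-19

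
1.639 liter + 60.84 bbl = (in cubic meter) 9.674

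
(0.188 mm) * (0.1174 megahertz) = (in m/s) 22.07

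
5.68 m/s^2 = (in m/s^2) 5.68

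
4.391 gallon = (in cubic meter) 0.01662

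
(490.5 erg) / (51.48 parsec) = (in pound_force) 6.942e-24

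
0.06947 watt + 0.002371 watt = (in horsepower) 9.634e-05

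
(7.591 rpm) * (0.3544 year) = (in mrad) 8.884e+09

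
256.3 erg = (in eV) 1.6e+14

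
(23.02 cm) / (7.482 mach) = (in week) 1.494e-10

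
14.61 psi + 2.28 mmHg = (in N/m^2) 1.01e+05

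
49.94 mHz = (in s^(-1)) 0.04994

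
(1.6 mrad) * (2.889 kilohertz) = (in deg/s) 264.8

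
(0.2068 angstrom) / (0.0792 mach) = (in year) 2.432e-20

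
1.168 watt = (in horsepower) 0.001566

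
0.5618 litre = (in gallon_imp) 0.1236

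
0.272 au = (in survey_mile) 2.528e+07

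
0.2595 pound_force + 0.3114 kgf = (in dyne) 4.208e+05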